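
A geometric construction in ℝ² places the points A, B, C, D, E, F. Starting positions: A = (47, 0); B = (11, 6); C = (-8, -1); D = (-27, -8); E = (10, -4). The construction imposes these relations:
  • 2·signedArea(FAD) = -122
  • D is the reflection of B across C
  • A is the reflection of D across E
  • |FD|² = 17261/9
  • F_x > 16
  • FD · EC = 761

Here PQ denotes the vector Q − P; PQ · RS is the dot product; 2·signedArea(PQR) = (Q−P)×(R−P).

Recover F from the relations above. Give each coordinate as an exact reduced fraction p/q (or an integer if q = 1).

F = (49/3, -5/3)

1. F_x = 49/3  [2·signedArea(FAD) = -122 ∩ FD · EC = 761]
2. F_y = -5/3  [2·signedArea(FAD) = -122 ∩ FD · EC = 761]
   → F = (49/3, -5/3)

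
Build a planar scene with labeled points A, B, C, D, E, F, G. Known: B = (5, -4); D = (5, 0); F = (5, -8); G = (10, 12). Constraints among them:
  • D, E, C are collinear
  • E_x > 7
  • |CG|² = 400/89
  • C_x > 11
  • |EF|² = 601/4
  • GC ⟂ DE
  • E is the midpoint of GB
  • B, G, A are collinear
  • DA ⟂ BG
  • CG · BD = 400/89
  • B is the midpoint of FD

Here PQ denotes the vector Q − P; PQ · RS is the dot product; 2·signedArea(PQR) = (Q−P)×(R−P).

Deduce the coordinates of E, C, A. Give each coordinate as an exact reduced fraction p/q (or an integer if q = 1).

A = (1725/281, -100/281)
C = (1050/89, 968/89)
E = (15/2, 4)

1. E_x = 15/2  [E is the midpoint of GB]
2. E_y = 4  [E is the midpoint of GB]
   → E = (15/2, 4)
3. C_x = 1050/89  [D, E, C are collinear ∩ GC ⟂ DE]
4. C_y = 968/89  [D, E, C are collinear ∩ GC ⟂ DE]
   → C = (1050/89, 968/89)
5. A_x = 1725/281  [B, G, A are collinear ∩ DA ⟂ BG]
6. A_y = -100/281  [B, G, A are collinear ∩ DA ⟂ BG]
   → A = (1725/281, -100/281)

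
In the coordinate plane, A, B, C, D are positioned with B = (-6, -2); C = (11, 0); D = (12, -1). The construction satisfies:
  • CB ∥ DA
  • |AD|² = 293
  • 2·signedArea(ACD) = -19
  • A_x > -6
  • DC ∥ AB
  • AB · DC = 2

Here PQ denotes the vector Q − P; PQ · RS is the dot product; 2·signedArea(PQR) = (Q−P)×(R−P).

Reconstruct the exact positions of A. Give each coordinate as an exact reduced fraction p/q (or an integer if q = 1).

1. A_x = -5  [DC ∥ AB ∩ CB ∥ DA]
2. A_y = -3  [DC ∥ AB ∩ CB ∥ DA]
   → A = (-5, -3)

A = (-5, -3)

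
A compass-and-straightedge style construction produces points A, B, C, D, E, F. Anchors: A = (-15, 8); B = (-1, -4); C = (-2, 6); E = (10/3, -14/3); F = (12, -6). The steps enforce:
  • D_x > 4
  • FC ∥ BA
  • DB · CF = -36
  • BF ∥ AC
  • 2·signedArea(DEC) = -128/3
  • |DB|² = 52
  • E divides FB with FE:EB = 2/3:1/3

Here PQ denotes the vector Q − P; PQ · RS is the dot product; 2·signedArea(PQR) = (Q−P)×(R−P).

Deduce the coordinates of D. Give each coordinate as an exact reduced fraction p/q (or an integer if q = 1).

1. D_x = 5  [DB · CF = -36 ∩ 2·signedArea(DEC) = -128/3]
2. D_y = 0  [DB · CF = -36 ∩ 2·signedArea(DEC) = -128/3]
   → D = (5, 0)

D = (5, 0)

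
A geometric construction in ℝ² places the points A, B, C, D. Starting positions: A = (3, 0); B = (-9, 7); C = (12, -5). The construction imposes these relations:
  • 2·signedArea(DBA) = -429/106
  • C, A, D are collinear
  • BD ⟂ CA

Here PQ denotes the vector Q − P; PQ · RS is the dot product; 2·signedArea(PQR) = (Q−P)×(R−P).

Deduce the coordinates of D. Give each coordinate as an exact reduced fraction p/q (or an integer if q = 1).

D = (-969/106, 715/106)

1. D_x = -969/106  [C, A, D are collinear ∩ BD ⟂ CA]
2. D_y = 715/106  [C, A, D are collinear ∩ BD ⟂ CA]
   → D = (-969/106, 715/106)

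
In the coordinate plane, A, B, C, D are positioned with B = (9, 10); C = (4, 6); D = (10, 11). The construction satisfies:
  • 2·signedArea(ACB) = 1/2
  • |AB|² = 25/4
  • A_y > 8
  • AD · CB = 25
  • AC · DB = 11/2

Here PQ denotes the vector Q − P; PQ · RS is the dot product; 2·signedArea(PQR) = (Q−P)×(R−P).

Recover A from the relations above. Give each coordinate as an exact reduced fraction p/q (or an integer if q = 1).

1. A_x = 7  [2·signedArea(ACB) = 1/2 ∩ AD · CB = 25]
2. A_y = 17/2  [2·signedArea(ACB) = 1/2 ∩ AD · CB = 25]
   → A = (7, 17/2)

A = (7, 17/2)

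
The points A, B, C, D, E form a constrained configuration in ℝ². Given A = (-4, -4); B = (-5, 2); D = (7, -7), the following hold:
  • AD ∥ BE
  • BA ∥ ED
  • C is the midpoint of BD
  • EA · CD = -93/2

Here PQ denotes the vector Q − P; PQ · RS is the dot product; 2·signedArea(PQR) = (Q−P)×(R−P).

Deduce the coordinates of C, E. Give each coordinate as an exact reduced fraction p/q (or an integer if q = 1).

C = (1, -5/2)
E = (6, -1)

1. C_x = 1  [C is the midpoint of BD]
2. C_y = -5/2  [C is the midpoint of BD]
   → C = (1, -5/2)
3. E_x = 6  [BA ∥ ED ∩ AD ∥ BE]
4. E_y = -1  [BA ∥ ED ∩ AD ∥ BE]
   → E = (6, -1)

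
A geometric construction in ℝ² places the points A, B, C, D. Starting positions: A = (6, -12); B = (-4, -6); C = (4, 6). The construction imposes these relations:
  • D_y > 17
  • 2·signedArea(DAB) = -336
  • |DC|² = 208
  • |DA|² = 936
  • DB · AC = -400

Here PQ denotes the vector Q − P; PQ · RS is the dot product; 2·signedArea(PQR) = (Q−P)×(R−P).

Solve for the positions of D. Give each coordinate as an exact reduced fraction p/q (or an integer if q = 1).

1. D_x = 12  [2·signedArea(DAB) = -336 ∩ DB · AC = -400]
2. D_y = 18  [2·signedArea(DAB) = -336 ∩ DB · AC = -400]
   → D = (12, 18)

D = (12, 18)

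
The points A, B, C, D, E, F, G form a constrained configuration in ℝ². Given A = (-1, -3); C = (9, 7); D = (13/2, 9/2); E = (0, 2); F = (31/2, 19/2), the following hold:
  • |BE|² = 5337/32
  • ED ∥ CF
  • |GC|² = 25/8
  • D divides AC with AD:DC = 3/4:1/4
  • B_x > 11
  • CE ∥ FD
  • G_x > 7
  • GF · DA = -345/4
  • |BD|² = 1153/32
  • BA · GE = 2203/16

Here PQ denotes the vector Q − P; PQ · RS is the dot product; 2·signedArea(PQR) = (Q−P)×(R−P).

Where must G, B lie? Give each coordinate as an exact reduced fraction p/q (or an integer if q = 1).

1. G_x = 31/4  [line 15/2·x + 15/2·y + -405/4 = 0 ∩ |GC|² = 25/8]
2. G_y = 23/4  [line 15/2·x + 15/2·y + -405/4 = 0 ∩ |GC|² = 25/8]
   → G = (31/4, 23/4)
3. B_x = 93/8  [line 31/4·x + 15/4·y + -1899/16 = 0 ∩ |BE|² = 5337/32]
4. B_y = 61/8  [line 31/4·x + 15/4·y + -1899/16 = 0 ∩ |BE|² = 5337/32]
   → B = (93/8, 61/8)

B = (93/8, 61/8)
G = (31/4, 23/4)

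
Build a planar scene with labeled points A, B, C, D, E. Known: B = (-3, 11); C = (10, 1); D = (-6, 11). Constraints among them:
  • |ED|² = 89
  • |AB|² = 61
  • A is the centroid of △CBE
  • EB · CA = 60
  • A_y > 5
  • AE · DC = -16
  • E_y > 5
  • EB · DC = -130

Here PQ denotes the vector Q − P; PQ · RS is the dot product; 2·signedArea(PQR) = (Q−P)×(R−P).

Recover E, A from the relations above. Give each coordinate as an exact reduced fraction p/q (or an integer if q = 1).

A = (3, 6)
E = (2, 6)

1. E_x = 2  [line -16·x + 10·y + -28 = 0 ∩ |ED|² = 89]
2. E_y = 6  [line -16·x + 10·y + -28 = 0 ∩ |ED|² = 89]
   → E = (2, 6)
3. A_x = 3  [EB · CA = 60 ∩ A is the centroid of △CBE]
4. A_y = 6  [EB · CA = 60 ∩ A is the centroid of △CBE]
   → A = (3, 6)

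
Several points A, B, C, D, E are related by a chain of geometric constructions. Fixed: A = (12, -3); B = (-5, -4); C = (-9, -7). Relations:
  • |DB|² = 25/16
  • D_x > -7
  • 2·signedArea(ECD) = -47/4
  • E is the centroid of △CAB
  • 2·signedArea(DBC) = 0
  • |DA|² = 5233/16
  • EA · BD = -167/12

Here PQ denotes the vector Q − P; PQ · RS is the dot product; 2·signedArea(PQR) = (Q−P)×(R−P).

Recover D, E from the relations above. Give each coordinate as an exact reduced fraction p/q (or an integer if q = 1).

1. E_x = -2/3  [E is the centroid of △CAB]
2. E_y = -14/3  [E is the centroid of △CAB]
   → E = (-2/3, -14/3)
3. D_x = -6  [2·signedArea(DBC) = 0 ∩ EA · BD = -167/12]
4. D_y = -19/4  [2·signedArea(DBC) = 0 ∩ EA · BD = -167/12]
   → D = (-6, -19/4)

D = (-6, -19/4)
E = (-2/3, -14/3)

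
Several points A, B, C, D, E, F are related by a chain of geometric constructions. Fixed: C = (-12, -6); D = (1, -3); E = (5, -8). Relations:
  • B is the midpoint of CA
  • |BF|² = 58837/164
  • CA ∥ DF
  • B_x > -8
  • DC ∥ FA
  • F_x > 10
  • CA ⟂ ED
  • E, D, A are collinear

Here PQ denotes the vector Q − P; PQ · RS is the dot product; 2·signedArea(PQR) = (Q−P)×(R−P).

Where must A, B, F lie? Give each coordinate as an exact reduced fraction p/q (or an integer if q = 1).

1. A_x = -107/41  [E, D, A are collinear ∩ CA ⟂ ED]
2. A_y = 62/41  [E, D, A are collinear ∩ CA ⟂ ED]
   → A = (-107/41, 62/41)
3. B_x = -599/82  [B is the midpoint of CA]
4. B_y = -92/41  [B is the midpoint of CA]
   → B = (-599/82, -92/41)
5. F_x = 426/41  [DC ∥ FA ∩ CA ∥ DF]
6. F_y = 185/41  [DC ∥ FA ∩ CA ∥ DF]
   → F = (426/41, 185/41)

A = (-107/41, 62/41)
B = (-599/82, -92/41)
F = (426/41, 185/41)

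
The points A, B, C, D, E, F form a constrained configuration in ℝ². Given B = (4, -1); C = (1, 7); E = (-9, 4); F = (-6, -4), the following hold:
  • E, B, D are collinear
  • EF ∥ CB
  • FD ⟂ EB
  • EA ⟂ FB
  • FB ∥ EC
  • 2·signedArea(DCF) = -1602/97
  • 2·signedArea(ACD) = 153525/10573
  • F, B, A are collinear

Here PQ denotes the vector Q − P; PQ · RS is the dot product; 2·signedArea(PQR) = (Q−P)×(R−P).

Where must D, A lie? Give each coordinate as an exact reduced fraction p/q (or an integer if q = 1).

A = (-714/109, -454/109)
D = (-719/194, 381/194)

1. D_x = -719/194  [E, B, D are collinear ∩ FD ⟂ EB]
2. D_y = 381/194  [E, B, D are collinear ∩ FD ⟂ EB]
   → D = (-719/194, 381/194)
3. A_x = -714/109  [F, B, A are collinear ∩ EA ⟂ FB]
4. A_y = -454/109  [F, B, A are collinear ∩ EA ⟂ FB]
   → A = (-714/109, -454/109)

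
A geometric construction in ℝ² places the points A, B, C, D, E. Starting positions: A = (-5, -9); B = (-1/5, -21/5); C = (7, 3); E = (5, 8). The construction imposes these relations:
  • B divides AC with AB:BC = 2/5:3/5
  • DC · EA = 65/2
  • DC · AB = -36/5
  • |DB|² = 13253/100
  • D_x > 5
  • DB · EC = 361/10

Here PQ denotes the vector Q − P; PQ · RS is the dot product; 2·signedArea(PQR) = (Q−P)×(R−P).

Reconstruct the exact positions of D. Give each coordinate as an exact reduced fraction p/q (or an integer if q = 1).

1. D_x = 6  [DC · EA = 65/2 ∩ DC · AB = -36/5]
2. D_y = 11/2  [DC · EA = 65/2 ∩ DC · AB = -36/5]
   → D = (6, 11/2)

D = (6, 11/2)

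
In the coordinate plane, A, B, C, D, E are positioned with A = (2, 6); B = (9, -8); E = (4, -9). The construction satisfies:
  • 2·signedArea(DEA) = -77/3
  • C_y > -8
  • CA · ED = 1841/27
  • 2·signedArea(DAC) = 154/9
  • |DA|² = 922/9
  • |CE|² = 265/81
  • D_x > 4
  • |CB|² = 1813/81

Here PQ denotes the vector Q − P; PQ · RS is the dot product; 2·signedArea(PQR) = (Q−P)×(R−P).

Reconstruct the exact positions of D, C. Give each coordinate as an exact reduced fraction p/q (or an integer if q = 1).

C = (13/3, -65/9)
D = (5, -11/3)

1. D_x = 5  [line -15·x + -2·y + 203/3 = 0 ∩ |DA|² = 922/9]
2. D_y = -11/3  [line -15·x + -2·y + 203/3 = 0 ∩ |DA|² = 922/9]
   → D = (5, -11/3)
3. C_x = 13/3  [CA · ED = 1841/27 ∩ 2·signedArea(DAC) = 154/9]
4. C_y = -65/9  [CA · ED = 1841/27 ∩ 2·signedArea(DAC) = 154/9]
   → C = (13/3, -65/9)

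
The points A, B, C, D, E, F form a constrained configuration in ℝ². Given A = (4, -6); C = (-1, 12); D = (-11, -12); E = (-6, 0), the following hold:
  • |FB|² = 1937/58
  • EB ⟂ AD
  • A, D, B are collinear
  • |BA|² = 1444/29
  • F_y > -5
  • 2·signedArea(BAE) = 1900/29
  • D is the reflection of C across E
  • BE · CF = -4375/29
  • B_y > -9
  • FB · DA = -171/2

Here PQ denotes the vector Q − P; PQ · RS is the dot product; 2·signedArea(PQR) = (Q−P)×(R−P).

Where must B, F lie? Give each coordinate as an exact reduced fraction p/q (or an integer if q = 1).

B = (-74/29, -250/29)
F = (3/2, -9/2)

1. B_x = -74/29  [A, D, B are collinear ∩ EB ⟂ AD]
2. B_y = -250/29  [A, D, B are collinear ∩ EB ⟂ AD]
   → B = (-74/29, -250/29)
3. F_x = 3/2  [FB · DA = -171/2 ∩ BE · CF = -4375/29]
4. F_y = -9/2  [FB · DA = -171/2 ∩ BE · CF = -4375/29]
   → F = (3/2, -9/2)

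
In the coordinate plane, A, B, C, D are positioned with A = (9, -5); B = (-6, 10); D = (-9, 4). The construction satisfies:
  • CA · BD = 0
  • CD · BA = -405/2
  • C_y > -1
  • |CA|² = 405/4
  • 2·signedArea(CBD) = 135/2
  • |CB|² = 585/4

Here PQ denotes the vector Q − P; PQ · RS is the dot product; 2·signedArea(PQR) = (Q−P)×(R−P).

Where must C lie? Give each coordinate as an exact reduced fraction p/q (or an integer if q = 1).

C = (0, -1/2)

1. C_x = 0  [CA · BD = 0 ∩ CD · BA = -405/2]
2. C_y = -1/2  [CA · BD = 0 ∩ CD · BA = -405/2]
   → C = (0, -1/2)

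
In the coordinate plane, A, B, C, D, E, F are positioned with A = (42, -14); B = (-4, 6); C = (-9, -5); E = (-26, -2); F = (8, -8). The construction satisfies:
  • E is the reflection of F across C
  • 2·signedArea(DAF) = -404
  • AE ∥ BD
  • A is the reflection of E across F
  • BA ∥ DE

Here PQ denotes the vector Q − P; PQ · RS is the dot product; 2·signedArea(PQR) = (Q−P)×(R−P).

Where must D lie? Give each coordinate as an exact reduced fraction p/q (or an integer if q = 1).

D = (-72, 18)

1. D_x = -72  [BA ∥ DE ∩ AE ∥ BD]
2. D_y = 18  [BA ∥ DE ∩ AE ∥ BD]
   → D = (-72, 18)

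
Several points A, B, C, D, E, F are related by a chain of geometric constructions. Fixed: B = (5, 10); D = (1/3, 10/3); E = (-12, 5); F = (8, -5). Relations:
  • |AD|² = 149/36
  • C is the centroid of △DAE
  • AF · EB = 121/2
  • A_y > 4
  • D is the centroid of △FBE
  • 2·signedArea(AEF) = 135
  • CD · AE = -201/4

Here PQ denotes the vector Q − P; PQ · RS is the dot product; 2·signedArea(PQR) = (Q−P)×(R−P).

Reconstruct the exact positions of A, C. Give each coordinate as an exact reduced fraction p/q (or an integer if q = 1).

1. A_x = 3/2  [AF · EB = 121/2 ∩ 2·signedArea(AEF) = 135]
2. A_y = 5  [AF · EB = 121/2 ∩ 2·signedArea(AEF) = 135]
   → A = (3/2, 5)
3. C_x = -61/18  [C is the centroid of △DAE]
4. C_y = 40/9  [C is the centroid of △DAE]
   → C = (-61/18, 40/9)

A = (3/2, 5)
C = (-61/18, 40/9)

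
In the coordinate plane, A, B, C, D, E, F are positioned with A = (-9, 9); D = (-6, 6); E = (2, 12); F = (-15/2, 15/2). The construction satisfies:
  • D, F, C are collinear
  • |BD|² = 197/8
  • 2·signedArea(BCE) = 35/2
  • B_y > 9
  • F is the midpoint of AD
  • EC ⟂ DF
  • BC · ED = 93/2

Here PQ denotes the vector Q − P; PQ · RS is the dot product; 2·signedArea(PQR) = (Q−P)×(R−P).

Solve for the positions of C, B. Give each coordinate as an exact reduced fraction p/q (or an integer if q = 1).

B = (-11/4, 39/4)
C = (-5, 5)

1. C_x = -5  [D, F, C are collinear ∩ EC ⟂ DF]
2. C_y = 5  [D, F, C are collinear ∩ EC ⟂ DF]
   → C = (-5, 5)
3. B_x = -11/4  [2·signedArea(BCE) = 35/2 ∩ BC · ED = 93/2]
4. B_y = 39/4  [2·signedArea(BCE) = 35/2 ∩ BC · ED = 93/2]
   → B = (-11/4, 39/4)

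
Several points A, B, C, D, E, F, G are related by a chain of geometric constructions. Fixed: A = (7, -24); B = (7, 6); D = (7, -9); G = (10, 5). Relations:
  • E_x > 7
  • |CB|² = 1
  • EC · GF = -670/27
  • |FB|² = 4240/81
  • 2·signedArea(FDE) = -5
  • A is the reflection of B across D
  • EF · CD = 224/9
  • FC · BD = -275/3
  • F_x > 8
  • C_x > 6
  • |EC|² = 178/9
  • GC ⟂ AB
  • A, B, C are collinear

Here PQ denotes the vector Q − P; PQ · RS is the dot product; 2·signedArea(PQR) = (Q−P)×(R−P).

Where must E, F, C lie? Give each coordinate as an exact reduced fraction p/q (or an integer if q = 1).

C = (7, 5)
E = (8, 2/3)
F = (25/3, -10/9)

1. C_x = 7  [A, B, C are collinear ∩ GC ⟂ AB]
2. C_y = 5  [A, B, C are collinear ∩ GC ⟂ AB]
   → C = (7, 5)
3. F_y = -10/9  [FC · BD = -275/3]
4. F_x = 25/3  [|FB|² = 4240/81]
   → F = (25/3, -10/9)
5. E_x = 8  [EF · CD = 224/9 ∩ 2·signedArea(FDE) = -5]
6. E_y = 2/3  [EF · CD = 224/9 ∩ 2·signedArea(FDE) = -5]
   → E = (8, 2/3)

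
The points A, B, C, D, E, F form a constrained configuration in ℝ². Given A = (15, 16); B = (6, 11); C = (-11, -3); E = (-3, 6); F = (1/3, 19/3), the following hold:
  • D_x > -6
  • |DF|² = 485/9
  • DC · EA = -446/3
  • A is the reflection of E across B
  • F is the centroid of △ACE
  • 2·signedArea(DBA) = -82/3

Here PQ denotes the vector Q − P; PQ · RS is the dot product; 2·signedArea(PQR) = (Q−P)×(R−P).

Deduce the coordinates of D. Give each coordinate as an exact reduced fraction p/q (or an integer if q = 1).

1. D_x = -16/3  [2·signedArea(DBA) = -82/3 ∩ DC · EA = -446/3]
2. D_y = 5/3  [2·signedArea(DBA) = -82/3 ∩ DC · EA = -446/3]
   → D = (-16/3, 5/3)

D = (-16/3, 5/3)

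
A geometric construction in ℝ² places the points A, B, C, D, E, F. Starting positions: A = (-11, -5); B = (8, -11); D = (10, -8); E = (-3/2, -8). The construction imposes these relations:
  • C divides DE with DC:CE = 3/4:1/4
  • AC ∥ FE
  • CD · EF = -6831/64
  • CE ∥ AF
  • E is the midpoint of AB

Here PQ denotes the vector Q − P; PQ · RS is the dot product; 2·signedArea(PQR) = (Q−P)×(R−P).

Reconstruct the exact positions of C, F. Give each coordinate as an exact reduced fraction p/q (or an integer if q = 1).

1. C_x = 11/8  [C divides DE with DC:CE = 3/4:1/4]
2. C_y = -8  [C divides DE with DC:CE = 3/4:1/4]
   → C = (11/8, -8)
3. F_x = -111/8  [AC ∥ FE ∩ CE ∥ AF]
4. F_y = -5  [AC ∥ FE ∩ CE ∥ AF]
   → F = (-111/8, -5)

C = (11/8, -8)
F = (-111/8, -5)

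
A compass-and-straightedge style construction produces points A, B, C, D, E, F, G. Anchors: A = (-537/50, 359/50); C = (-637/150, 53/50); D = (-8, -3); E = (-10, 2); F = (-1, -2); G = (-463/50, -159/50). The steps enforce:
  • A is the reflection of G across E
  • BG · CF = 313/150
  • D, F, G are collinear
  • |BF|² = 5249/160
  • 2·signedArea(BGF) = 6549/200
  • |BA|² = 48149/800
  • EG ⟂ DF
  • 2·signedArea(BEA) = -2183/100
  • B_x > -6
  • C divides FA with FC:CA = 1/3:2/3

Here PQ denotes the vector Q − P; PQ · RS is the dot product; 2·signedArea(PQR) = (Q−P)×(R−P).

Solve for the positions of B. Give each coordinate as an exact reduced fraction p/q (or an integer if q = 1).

B = (-1137/200, 259/200)

1. B_x = -1137/200  [BG · CF = 313/150 ∩ 2·signedArea(BGF) = 6549/200]
2. B_y = 259/200  [BG · CF = 313/150 ∩ 2·signedArea(BGF) = 6549/200]
   → B = (-1137/200, 259/200)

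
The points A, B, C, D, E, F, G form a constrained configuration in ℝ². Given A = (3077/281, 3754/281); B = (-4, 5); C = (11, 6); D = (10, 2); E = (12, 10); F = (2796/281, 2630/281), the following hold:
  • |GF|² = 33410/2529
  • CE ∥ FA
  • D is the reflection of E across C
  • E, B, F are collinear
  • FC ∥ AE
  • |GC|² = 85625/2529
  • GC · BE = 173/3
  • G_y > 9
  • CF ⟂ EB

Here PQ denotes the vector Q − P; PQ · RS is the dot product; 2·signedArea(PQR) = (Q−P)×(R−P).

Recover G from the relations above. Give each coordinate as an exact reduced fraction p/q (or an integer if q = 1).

G = (1775/281, 7969/843)

1. G_x = 1775/281  [line -16·x + -5·y + 445/3 = 0 ∩ |GF|² = 33410/2529]
2. G_y = 7969/843  [line -16·x + -5·y + 445/3 = 0 ∩ |GF|² = 33410/2529]
   → G = (1775/281, 7969/843)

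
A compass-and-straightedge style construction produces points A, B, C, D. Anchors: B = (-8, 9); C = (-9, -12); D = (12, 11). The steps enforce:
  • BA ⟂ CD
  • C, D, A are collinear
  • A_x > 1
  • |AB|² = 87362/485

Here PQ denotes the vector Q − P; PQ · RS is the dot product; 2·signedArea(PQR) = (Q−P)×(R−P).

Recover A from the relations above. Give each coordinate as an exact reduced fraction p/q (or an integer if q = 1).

A = (927/485, -24/485)

1. A_x = 927/485  [C, D, A are collinear ∩ BA ⟂ CD]
2. A_y = -24/485  [C, D, A are collinear ∩ BA ⟂ CD]
   → A = (927/485, -24/485)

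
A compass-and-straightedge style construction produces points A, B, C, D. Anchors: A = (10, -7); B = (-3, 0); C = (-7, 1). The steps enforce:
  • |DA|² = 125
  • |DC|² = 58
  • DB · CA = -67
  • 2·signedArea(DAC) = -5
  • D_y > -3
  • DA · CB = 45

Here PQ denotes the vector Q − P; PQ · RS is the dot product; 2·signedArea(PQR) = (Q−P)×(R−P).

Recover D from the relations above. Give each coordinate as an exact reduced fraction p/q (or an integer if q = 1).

1. D_x = 0  [DA · CB = 45 ∩ 2·signedArea(DAC) = -5]
2. D_y = -2  [DA · CB = 45 ∩ 2·signedArea(DAC) = -5]
   → D = (0, -2)

D = (0, -2)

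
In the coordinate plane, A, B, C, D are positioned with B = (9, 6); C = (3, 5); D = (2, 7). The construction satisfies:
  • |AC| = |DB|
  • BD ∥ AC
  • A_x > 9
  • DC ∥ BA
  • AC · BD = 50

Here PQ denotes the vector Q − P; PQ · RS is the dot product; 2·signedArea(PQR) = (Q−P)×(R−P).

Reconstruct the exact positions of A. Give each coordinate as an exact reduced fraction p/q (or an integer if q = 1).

A = (10, 4)

1. A_x = 10  [BD ∥ AC ∩ DC ∥ BA]
2. A_y = 4  [BD ∥ AC ∩ DC ∥ BA]
   → A = (10, 4)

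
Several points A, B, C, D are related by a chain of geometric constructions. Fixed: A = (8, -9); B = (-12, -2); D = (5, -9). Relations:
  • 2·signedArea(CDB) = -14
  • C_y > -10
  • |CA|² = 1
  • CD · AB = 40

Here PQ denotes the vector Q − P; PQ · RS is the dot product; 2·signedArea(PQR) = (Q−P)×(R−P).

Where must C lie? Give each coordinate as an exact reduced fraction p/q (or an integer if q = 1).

C = (7, -9)

1. C_x = 7  [2·signedArea(CDB) = -14 ∩ CD · AB = 40]
2. C_y = -9  [2·signedArea(CDB) = -14 ∩ CD · AB = 40]
   → C = (7, -9)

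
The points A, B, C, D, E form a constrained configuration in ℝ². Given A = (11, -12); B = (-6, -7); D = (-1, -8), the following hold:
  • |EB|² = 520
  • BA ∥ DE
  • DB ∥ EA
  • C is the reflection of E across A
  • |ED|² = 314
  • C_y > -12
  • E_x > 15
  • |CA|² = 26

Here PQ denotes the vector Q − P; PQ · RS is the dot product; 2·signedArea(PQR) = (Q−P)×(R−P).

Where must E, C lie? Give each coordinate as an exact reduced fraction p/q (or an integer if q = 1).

1. E_x = 16  [DB ∥ EA ∩ BA ∥ DE]
2. E_y = -13  [DB ∥ EA ∩ BA ∥ DE]
   → E = (16, -13)
3. C_x = 6  [C is the reflection of E across A]
4. C_y = -11  [C is the reflection of E across A]
   → C = (6, -11)

C = (6, -11)
E = (16, -13)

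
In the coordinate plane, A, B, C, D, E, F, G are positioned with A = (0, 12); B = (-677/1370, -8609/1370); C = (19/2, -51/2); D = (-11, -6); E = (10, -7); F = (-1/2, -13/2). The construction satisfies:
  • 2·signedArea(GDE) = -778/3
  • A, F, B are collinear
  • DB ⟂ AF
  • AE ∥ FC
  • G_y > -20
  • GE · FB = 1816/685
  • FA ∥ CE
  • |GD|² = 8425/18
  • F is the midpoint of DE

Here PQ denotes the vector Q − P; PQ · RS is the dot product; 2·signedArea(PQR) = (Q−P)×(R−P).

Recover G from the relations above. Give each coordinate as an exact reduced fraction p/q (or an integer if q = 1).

1. G_x = 37/6  [GE · FB = 1816/685 ∩ 2·signedArea(GDE) = -778/3]
2. G_y = -115/6  [GE · FB = 1816/685 ∩ 2·signedArea(GDE) = -778/3]
   → G = (37/6, -115/6)

G = (37/6, -115/6)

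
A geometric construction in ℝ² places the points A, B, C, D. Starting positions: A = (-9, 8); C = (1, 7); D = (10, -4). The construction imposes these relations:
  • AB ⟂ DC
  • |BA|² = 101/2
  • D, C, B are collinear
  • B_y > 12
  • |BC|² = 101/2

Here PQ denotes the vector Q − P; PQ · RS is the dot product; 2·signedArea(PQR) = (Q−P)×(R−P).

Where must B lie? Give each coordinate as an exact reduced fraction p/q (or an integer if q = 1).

B = (-7/2, 25/2)

1. B_x = -7/2  [D, C, B are collinear ∩ AB ⟂ DC]
2. B_y = 25/2  [D, C, B are collinear ∩ AB ⟂ DC]
   → B = (-7/2, 25/2)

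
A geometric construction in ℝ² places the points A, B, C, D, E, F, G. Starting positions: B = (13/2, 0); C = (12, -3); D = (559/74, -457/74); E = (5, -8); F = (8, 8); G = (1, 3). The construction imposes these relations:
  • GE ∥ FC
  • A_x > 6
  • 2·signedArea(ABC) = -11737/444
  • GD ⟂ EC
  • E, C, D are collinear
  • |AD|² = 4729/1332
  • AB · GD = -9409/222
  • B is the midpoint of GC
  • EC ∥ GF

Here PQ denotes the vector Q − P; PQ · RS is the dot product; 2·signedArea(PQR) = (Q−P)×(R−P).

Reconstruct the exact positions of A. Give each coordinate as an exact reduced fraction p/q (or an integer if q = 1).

1. A_x = 235/37  [AB · GD = -9409/222 ∩ 2·signedArea(ABC) = -11737/444]
2. A_y = -1049/222  [AB · GD = -9409/222 ∩ 2·signedArea(ABC) = -11737/444]
   → A = (235/37, -1049/222)

A = (235/37, -1049/222)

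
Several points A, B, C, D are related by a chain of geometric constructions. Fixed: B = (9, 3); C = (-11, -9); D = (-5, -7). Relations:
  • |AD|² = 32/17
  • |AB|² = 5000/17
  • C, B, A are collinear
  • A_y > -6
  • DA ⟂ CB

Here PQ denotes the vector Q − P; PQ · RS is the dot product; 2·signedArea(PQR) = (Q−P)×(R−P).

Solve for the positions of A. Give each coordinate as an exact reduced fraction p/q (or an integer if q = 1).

1. A_x = -97/17  [C, B, A are collinear ∩ DA ⟂ CB]
2. A_y = -99/17  [C, B, A are collinear ∩ DA ⟂ CB]
   → A = (-97/17, -99/17)

A = (-97/17, -99/17)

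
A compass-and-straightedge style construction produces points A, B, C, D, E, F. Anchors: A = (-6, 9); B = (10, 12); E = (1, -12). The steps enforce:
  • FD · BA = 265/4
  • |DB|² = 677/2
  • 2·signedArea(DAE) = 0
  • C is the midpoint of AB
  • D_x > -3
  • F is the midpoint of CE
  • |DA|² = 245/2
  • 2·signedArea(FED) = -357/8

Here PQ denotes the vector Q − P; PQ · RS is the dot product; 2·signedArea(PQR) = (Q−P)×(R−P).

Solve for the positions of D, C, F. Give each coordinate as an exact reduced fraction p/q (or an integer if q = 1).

C = (2, 21/2)
D = (-5/2, -3/2)
F = (3/2, -3/4)

1. D_x = -5/2  [line 21·x + 7·y + 63 = 0 ∩ |DA|² = 245/2]
2. D_y = -3/2  [line 21·x + 7·y + 63 = 0 ∩ |DA|² = 245/2]
   → D = (-5/2, -3/2)
3. C_x = 2  [C is the midpoint of AB]
4. C_y = 21/2  [C is the midpoint of AB]
   → C = (2, 21/2)
5. F_x = 3/2  [F is the midpoint of CE]
6. F_y = -3/4  [F is the midpoint of CE]
   → F = (3/2, -3/4)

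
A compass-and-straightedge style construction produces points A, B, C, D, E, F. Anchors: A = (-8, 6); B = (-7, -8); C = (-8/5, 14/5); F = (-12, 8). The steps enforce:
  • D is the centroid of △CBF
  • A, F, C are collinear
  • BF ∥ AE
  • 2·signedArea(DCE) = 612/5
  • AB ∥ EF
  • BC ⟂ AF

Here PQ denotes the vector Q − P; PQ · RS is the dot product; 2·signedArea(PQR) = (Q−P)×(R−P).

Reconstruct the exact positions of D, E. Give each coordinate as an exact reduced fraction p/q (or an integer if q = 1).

1. D_x = -103/15  [D is the centroid of △CBF]
2. D_y = 14/15  [D is the centroid of △CBF]
   → D = (-103/15, 14/15)
3. E_x = -13  [AB ∥ EF ∩ BF ∥ AE]
4. E_y = 22  [AB ∥ EF ∩ BF ∥ AE]
   → E = (-13, 22)

D = (-103/15, 14/15)
E = (-13, 22)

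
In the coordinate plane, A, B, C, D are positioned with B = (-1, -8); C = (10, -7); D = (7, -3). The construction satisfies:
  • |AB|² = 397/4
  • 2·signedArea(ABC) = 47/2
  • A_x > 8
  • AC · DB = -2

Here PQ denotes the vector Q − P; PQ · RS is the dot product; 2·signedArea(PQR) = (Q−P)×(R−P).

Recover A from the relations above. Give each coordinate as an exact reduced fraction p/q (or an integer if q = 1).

A = (17/2, -5)

1. A_x = 17/2  [2·signedArea(ABC) = 47/2 ∩ AC · DB = -2]
2. A_y = -5  [2·signedArea(ABC) = 47/2 ∩ AC · DB = -2]
   → A = (17/2, -5)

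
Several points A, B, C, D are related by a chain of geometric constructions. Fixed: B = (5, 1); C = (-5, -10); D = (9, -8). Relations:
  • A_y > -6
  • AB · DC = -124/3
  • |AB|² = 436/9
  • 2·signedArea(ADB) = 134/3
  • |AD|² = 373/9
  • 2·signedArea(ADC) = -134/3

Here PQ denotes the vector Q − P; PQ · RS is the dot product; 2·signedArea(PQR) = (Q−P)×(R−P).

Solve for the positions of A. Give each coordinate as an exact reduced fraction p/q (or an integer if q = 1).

1. A_x = 3  [2·signedArea(ADC) = -134/3 ∩ 2·signedArea(ADB) = 134/3]
2. A_y = -17/3  [2·signedArea(ADC) = -134/3 ∩ 2·signedArea(ADB) = 134/3]
   → A = (3, -17/3)

A = (3, -17/3)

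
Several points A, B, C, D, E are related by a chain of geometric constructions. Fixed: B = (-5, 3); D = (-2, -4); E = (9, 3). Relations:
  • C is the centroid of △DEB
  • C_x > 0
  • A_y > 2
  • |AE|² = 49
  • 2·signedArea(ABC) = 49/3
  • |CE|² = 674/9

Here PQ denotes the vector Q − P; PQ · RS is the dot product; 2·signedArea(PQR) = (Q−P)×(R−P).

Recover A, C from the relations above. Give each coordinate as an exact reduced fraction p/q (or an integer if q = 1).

A = (2, 3)
C = (2/3, 2/3)

1. C_x = 2/3  [C is the centroid of △DEB]
2. C_y = 2/3  [C is the centroid of △DEB]
   → C = (2/3, 2/3)
3. A_x = 2  [line 7/3·x + 17/3·y + -65/3 = 0 ∩ |AE|² = 49]
4. A_y = 3  [line 7/3·x + 17/3·y + -65/3 = 0 ∩ |AE|² = 49]
   → A = (2, 3)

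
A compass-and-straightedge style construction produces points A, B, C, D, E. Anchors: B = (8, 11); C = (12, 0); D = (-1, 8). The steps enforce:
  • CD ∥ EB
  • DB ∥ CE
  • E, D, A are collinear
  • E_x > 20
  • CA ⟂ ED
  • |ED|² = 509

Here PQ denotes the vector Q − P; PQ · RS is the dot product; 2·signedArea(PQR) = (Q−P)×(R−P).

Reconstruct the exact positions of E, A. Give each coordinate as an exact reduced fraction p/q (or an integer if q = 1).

1. E_x = 21  [CD ∥ EB ∩ DB ∥ CE]
2. E_y = 3  [CD ∥ EB ∩ DB ∥ CE]
   → E = (21, 3)
3. A_x = 6663/509  [E, D, A are collinear ∩ CA ⟂ ED]
4. A_y = 2442/509  [E, D, A are collinear ∩ CA ⟂ ED]
   → A = (6663/509, 2442/509)

A = (6663/509, 2442/509)
E = (21, 3)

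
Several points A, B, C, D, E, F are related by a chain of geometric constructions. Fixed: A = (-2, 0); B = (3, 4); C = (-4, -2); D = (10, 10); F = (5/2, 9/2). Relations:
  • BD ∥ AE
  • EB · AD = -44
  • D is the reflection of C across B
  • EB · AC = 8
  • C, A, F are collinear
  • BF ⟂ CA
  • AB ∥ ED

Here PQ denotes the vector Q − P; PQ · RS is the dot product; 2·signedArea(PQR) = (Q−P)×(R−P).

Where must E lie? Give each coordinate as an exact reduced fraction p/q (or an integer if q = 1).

1. E_x = 5  [AB ∥ ED ∩ BD ∥ AE]
2. E_y = 6  [AB ∥ ED ∩ BD ∥ AE]
   → E = (5, 6)

E = (5, 6)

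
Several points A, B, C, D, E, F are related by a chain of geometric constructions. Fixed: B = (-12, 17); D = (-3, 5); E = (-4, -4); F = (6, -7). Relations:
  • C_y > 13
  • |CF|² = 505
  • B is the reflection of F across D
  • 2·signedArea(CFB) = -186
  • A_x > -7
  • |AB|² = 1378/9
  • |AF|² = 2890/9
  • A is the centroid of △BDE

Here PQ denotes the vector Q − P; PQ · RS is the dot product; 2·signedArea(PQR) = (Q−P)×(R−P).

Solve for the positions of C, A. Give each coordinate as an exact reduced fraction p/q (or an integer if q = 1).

A = (-19/3, 6)
C = (-2, 14)

1. C_x = -2  [line -24·x + -18·y + 204 = 0 ∩ |CF|² = 505]
2. C_y = 14  [line -24·x + -18·y + 204 = 0 ∩ |CF|² = 505]
   → C = (-2, 14)
3. A_x = -19/3  [A is the centroid of △BDE]
4. A_y = 6  [A is the centroid of △BDE]
   → A = (-19/3, 6)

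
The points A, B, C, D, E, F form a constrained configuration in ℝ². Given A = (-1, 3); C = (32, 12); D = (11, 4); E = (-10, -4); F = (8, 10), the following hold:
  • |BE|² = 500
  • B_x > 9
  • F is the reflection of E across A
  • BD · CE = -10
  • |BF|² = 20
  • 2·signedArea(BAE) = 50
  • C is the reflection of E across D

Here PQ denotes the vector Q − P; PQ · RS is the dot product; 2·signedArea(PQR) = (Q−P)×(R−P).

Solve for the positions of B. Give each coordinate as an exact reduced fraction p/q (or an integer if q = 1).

B = (10, 6)

1. B_x = 10  [2·signedArea(BAE) = 50 ∩ BD · CE = -10]
2. B_y = 6  [2·signedArea(BAE) = 50 ∩ BD · CE = -10]
   → B = (10, 6)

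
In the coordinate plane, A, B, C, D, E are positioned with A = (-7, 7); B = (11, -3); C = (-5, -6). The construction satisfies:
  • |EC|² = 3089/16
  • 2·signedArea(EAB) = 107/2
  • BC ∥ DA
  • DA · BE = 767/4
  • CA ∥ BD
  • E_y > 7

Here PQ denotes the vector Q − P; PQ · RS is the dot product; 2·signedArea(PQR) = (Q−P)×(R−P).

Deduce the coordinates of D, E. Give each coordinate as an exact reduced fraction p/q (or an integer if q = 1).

1. D_x = 9  [BC ∥ DA ∩ CA ∥ BD]
2. D_y = 10  [BC ∥ DA ∩ CA ∥ BD]
   → D = (9, 10)
3. E_x = -3  [2·signedArea(EAB) = 107/2 ∩ DA · BE = 767/4]
4. E_y = 31/4  [2·signedArea(EAB) = 107/2 ∩ DA · BE = 767/4]
   → E = (-3, 31/4)

D = (9, 10)
E = (-3, 31/4)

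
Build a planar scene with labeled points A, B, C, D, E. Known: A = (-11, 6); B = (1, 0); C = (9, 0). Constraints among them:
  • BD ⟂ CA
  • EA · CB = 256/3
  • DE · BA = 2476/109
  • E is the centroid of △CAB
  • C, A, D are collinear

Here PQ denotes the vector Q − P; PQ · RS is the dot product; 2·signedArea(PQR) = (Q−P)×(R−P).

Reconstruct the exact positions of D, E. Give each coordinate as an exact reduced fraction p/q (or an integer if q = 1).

D = (181/109, 240/109)
E = (-1/3, 2)

1. D_x = 181/109  [C, A, D are collinear ∩ BD ⟂ CA]
2. D_y = 240/109  [C, A, D are collinear ∩ BD ⟂ CA]
   → D = (181/109, 240/109)
3. E_x = -1/3  [E is the centroid of △CAB]
4. E_y = 2  [E is the centroid of △CAB]
   → E = (-1/3, 2)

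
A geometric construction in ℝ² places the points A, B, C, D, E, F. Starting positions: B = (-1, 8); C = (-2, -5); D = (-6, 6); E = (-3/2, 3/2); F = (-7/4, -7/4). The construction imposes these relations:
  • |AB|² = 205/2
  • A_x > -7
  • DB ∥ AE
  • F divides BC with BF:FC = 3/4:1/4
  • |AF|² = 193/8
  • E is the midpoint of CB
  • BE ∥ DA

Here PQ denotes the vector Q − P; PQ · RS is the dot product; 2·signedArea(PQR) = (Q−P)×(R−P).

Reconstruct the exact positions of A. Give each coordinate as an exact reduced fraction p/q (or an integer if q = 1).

1. A_x = -13/2  [DB ∥ AE ∩ BE ∥ DA]
2. A_y = -1/2  [DB ∥ AE ∩ BE ∥ DA]
   → A = (-13/2, -1/2)

A = (-13/2, -1/2)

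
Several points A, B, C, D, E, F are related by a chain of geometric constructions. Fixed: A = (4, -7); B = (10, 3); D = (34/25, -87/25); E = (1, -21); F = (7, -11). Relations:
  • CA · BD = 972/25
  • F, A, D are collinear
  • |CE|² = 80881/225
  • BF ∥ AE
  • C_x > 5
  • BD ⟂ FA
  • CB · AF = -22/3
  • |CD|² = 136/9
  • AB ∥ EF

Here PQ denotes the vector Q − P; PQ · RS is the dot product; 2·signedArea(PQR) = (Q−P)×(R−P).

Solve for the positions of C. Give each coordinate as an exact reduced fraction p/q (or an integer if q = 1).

C = (128/25, -187/75)

1. C_x = 128/25  [CA · BD = 972/25 ∩ CB · AF = -22/3]
2. C_y = -187/75  [CA · BD = 972/25 ∩ CB · AF = -22/3]
   → C = (128/25, -187/75)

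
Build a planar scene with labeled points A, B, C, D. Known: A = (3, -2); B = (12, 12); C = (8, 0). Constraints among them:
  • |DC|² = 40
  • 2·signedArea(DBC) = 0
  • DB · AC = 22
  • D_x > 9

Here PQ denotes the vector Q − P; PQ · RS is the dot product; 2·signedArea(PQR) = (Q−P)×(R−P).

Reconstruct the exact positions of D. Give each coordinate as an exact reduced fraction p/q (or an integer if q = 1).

1. D_x = 10  [2·signedArea(DBC) = 0 ∩ DB · AC = 22]
2. D_y = 6  [2·signedArea(DBC) = 0 ∩ DB · AC = 22]
   → D = (10, 6)

D = (10, 6)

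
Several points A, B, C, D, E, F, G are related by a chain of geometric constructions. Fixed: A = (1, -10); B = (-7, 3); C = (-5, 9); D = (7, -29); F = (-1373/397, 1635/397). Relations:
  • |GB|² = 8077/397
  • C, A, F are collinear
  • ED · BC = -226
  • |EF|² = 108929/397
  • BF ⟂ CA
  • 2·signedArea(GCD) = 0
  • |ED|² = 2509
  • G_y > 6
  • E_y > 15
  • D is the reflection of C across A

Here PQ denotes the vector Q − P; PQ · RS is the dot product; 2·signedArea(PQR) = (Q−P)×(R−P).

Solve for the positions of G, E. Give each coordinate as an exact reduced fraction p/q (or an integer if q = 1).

E = (-15, 16)
G = (-1679/397, 2604/397)

1. G_x = -1679/397  [line 38·x + 12·y + 82 = 0 ∩ |GB|² = 8077/397]
2. G_y = 2604/397  [line 38·x + 12·y + 82 = 0 ∩ |GB|² = 8077/397]
   → G = (-1679/397, 2604/397)
3. E_x = -15  [line -2·x + -6·y + 66 = 0 ∩ |ED|² = 2509]
4. E_y = 16  [line -2·x + -6·y + 66 = 0 ∩ |ED|² = 2509]
   → E = (-15, 16)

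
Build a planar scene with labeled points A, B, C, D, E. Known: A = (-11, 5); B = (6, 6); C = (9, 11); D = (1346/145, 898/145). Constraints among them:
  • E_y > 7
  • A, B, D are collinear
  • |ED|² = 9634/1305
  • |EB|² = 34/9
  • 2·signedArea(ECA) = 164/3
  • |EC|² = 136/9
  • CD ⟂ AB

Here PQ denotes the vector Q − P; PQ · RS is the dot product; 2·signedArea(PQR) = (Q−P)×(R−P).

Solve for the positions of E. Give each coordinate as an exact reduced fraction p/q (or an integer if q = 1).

E = (7, 23/3)

1. E_x = 7  [line 6·x + -20·y + 334/3 = 0 ∩ |EB|² = 34/9]
2. E_y = 23/3  [line 6·x + -20·y + 334/3 = 0 ∩ |EB|² = 34/9]
   → E = (7, 23/3)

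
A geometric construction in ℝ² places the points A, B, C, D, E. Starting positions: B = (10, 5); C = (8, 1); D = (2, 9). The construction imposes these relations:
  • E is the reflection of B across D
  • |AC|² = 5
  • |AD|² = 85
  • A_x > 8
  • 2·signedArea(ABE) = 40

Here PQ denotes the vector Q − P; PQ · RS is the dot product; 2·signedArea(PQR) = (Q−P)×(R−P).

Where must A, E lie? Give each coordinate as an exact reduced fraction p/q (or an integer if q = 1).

A = (9, 3)
E = (-6, 13)

1. E_x = -6  [E is the reflection of B across D]
2. E_y = 13  [E is the reflection of B across D]
   → E = (-6, 13)
3. A_x = 9  [line -8·x + -16·y + 120 = 0 ∩ |AD|² = 85]
4. A_y = 3  [line -8·x + -16·y + 120 = 0 ∩ |AD|² = 85]
   → A = (9, 3)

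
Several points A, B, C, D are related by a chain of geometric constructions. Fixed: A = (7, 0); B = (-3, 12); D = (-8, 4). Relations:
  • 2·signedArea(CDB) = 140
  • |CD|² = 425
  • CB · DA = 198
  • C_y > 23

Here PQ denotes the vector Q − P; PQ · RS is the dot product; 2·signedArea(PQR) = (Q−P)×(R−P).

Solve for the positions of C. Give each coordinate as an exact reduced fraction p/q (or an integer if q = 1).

1. C_x = -13  [2·signedArea(CDB) = 140 ∩ CB · DA = 198]
2. C_y = 24  [2·signedArea(CDB) = 140 ∩ CB · DA = 198]
   → C = (-13, 24)

C = (-13, 24)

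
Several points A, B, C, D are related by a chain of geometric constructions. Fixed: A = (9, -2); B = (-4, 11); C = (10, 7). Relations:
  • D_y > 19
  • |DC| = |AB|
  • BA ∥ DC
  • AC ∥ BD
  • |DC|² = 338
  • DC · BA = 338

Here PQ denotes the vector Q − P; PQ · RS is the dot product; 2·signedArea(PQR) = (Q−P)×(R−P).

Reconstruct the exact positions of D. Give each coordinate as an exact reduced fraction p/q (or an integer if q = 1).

1. D_x = -3  [BA ∥ DC ∩ AC ∥ BD]
2. D_y = 20  [BA ∥ DC ∩ AC ∥ BD]
   → D = (-3, 20)

D = (-3, 20)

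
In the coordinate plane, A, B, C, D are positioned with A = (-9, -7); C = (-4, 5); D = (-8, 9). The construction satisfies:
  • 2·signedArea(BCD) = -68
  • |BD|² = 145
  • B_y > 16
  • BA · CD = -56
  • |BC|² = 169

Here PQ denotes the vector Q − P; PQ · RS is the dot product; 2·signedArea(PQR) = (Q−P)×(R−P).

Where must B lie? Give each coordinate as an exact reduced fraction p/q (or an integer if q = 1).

B = (1, 17)

1. B_x = 1  [2·signedArea(BCD) = -68 ∩ BA · CD = -56]
2. B_y = 17  [2·signedArea(BCD) = -68 ∩ BA · CD = -56]
   → B = (1, 17)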